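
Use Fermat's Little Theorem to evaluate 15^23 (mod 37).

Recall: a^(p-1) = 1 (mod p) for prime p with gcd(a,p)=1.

Step 1: Since 37 is prime, by Fermat's Little Theorem: 15^36 = 1 (mod 37).
Step 2: Reduce exponent: 23 mod 36 = 23.
Step 3: So 15^23 = 15^23 (mod 37).
Step 4: 15^23 mod 37 = 13.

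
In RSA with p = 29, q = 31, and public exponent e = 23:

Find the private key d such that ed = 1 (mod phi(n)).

Step 1: n = 29 * 31 = 899.
Step 2: phi(n) = 28 * 30 = 840.
Step 3: Find d such that 23 * d = 1 (mod 840).
Step 4: d = 23^(-1) mod 840 = 767.
Verification: 23 * 767 = 17641 = 21 * 840 + 1.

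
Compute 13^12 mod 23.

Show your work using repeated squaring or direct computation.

Step 1: Compute 13^12 mod 23 step by step, reducing modulo 23 at each step.
  13^1 mod 23 = 13
  13^2 mod 23 = (13 * 13) mod 23 = 8
  13^3 mod 23 = (8 * 13) mod 23 = 12
  13^4 mod 23 = (12 * 13) mod 23 = 18
  13^5 mod 23 = (18 * 13) mod 23 = 4
  13^6 mod 23 = (4 * 13) mod 23 = 6
  13^7 mod 23 = (6 * 13) mod 23 = 9
  13^8 mod 23 = (9 * 13) mod 23 = 2
  13^9 mod 23 = (2 * 13) mod 23 = 3
  13^10 mod 23 = (3 * 13) mod 23 = 16
  13^11 mod 23 = (16 * 13) mod 23 = 1
  13^12 mod 23 = (1 * 13) mod 23 = 13
Step 2: Result = 13.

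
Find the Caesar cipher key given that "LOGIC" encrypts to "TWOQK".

Step 1: Compare first letters: L (position 11) -> T (position 19).
Step 2: Shift = (19 - 11) mod 26 = 8.
The shift value is 8.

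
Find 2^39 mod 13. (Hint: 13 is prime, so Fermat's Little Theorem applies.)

Step 1: Since 13 is prime, by Fermat's Little Theorem: 2^12 = 1 (mod 13).
Step 2: Reduce exponent: 39 mod 12 = 3.
Step 3: So 2^39 = 2^3 (mod 13).
Step 4: 2^3 mod 13 = 8.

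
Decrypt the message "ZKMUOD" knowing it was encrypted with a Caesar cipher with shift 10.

Step 1: Reverse the shift by subtracting 10 from each letter position.
  Z (position 25) -> position (25-10) mod 26 = 15 -> P
  K (position 10) -> position (10-10) mod 26 = 0 -> A
  M (position 12) -> position (12-10) mod 26 = 2 -> C
  U (position 20) -> position (20-10) mod 26 = 10 -> K
  O (position 14) -> position (14-10) mod 26 = 4 -> E
  D (position 3) -> position (3-10) mod 26 = 19 -> T
Decrypted message: PACKET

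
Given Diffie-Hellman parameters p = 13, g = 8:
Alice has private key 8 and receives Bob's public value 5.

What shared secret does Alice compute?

Step 1: s = B^a mod p = 5^8 mod 13.
  5^1 mod 13 = 5
  5^2 mod 13 = (5 * 5) mod 13 = 12
  5^3 mod 13 = (12 * 5) mod 13 = 8
  5^4 mod 13 = (8 * 5) mod 13 = 1
  5^5 mod 13 = (1 * 5) mod 13 = 5
  5^6 mod 13 = (5 * 5) mod 13 = 12
  5^7 mod 13 = (12 * 5) mod 13 = 8
  5^8 mod 13 = (8 * 5) mod 13 = 1
Result: shared secret = 1.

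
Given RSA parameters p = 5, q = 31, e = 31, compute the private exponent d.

Step 1: n = 5 * 31 = 155.
Step 2: phi(n) = 4 * 30 = 120.
Step 3: Find d such that 31 * d = 1 (mod 120).
Step 4: d = 31^(-1) mod 120 = 31.
Verification: 31 * 31 = 961 = 8 * 120 + 1.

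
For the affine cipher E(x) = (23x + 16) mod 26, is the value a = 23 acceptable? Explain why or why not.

Step 1: Compute gcd(23, 26).
Step 2: gcd(23, 26) = 1.
Since gcd = 1, 23 is coprime with 26, so it is a valid key.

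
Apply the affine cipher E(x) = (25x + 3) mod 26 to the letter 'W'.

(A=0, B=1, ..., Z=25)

Step 1: Convert 'W' to number: x = 22.
Step 2: E(22) = (25 * 22 + 3) mod 26 = 553 mod 26 = 7.
Step 3: Convert 7 back to letter: H.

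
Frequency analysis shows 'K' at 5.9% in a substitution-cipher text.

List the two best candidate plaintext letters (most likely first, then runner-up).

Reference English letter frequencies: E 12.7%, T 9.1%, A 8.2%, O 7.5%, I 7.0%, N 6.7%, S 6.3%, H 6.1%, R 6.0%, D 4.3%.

Step 1: Observed frequency of 'K' is 5.9%.
Step 2: Compute distances to each reference frequency and sort:
  R (6.0%): difference = 0.1% <-- BEST
  H (6.1%): difference = 0.2% <-- RUNNER-UP
  S (6.3%): difference = 0.4%
  N (6.7%): difference = 0.8%
  I (7.0%): difference = 1.1%
Step 3: Most likely is 'R' (6.0%, diff 0.1%); second most likely is 'H' (6.1%, diff 0.2%).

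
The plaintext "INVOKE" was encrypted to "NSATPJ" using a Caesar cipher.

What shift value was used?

Step 1: Compare first letters: I (position 8) -> N (position 13).
Step 2: Shift = (13 - 8) mod 26 = 5.
The shift value is 5.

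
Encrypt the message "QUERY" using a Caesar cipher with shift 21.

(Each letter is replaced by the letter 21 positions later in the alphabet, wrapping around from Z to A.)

Step 1: For each letter, shift forward by 21 positions (mod 26).
  Q (position 16) -> position (16+21) mod 26 = 11 -> L
  U (position 20) -> position (20+21) mod 26 = 15 -> P
  E (position 4) -> position (4+21) mod 26 = 25 -> Z
  R (position 17) -> position (17+21) mod 26 = 12 -> M
  Y (position 24) -> position (24+21) mod 26 = 19 -> T
Result: LPZMT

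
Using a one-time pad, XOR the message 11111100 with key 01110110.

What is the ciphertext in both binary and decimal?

Step 1: Write out the XOR operation bit by bit:
  Message: 11111100
  Key:     01110110
  XOR:     10001010
Step 2: Convert to decimal: 10001010 = 138.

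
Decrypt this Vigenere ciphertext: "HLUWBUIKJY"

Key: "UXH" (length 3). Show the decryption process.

Step 1: Key 'UXH' has length 3. Extended key: UXHUXHUXHU
Step 2: Decrypt each position:
  H(7) - U(20) = 13 = N
  L(11) - X(23) = 14 = O
  U(20) - H(7) = 13 = N
  W(22) - U(20) = 2 = C
  B(1) - X(23) = 4 = E
  U(20) - H(7) = 13 = N
  I(8) - U(20) = 14 = O
  K(10) - X(23) = 13 = N
  J(9) - H(7) = 2 = C
  Y(24) - U(20) = 4 = E
Plaintext: NONCENONCE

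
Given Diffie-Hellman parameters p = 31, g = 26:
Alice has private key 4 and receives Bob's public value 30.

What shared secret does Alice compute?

Step 1: s = B^a mod p = 30^4 mod 31.
  30^1 mod 31 = 30
  30^2 mod 31 = (30 * 30) mod 31 = 1
  30^3 mod 31 = (1 * 30) mod 31 = 30
  30^4 mod 31 = (30 * 30) mod 31 = 1
Result: shared secret = 1.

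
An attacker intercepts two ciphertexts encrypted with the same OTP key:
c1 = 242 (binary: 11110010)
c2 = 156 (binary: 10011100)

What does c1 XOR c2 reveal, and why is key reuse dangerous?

Step 1: c1 XOR c2 = (m1 XOR k) XOR (m2 XOR k).
Step 2: By XOR associativity/commutativity: = m1 XOR m2 XOR k XOR k = m1 XOR m2.
Step 3: 11110010 XOR 10011100 = 01101110 = 110.
Step 4: The key cancels out! An attacker learns m1 XOR m2 = 110, revealing the relationship between plaintexts.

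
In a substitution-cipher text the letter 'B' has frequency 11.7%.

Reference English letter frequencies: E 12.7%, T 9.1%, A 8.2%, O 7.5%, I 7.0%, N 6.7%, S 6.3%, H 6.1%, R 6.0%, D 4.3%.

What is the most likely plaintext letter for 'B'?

Step 1: The observed frequency is 11.7%.
Step 2: Compare with English frequencies:
  E: 12.7% (difference: 1.0%) <-- closest
  T: 9.1% (difference: 2.6%)
  A: 8.2% (difference: 3.5%)
  O: 7.5% (difference: 4.2%)
  I: 7.0% (difference: 4.7%)
  N: 6.7% (difference: 5.0%)
  S: 6.3% (difference: 5.4%)
  H: 6.1% (difference: 5.6%)
  R: 6.0% (difference: 5.7%)
  D: 4.3% (difference: 7.4%)
Step 3: 'B' most likely represents 'E' (frequency 12.7%).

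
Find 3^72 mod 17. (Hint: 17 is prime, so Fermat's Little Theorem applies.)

Step 1: Since 17 is prime, by Fermat's Little Theorem: 3^16 = 1 (mod 17).
Step 2: Reduce exponent: 72 mod 16 = 8.
Step 3: So 3^72 = 3^8 (mod 17).
Step 4: 3^8 mod 17 = 16.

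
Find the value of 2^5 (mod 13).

Step 1: Compute 2^5 mod 13 step by step, reducing modulo 13 at each step.
  2^1 mod 13 = 2
  2^2 mod 13 = (2 * 2) mod 13 = 4
  2^3 mod 13 = (4 * 2) mod 13 = 8
  2^4 mod 13 = (8 * 2) mod 13 = 3
  2^5 mod 13 = (3 * 2) mod 13 = 6
Step 2: Result = 6.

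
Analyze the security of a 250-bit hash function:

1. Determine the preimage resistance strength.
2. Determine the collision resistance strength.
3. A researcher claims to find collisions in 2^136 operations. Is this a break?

Step 1: Preimage resistance requires brute-force of 2^250 operations.
Step 2: Collision resistance (birthday bound) = 2^(250/2) = 2^125.
Step 3: The claimed attack costs 2^136 operations.
Step 4: Since 2^136 >= 2^125, the claimed attack is no faster than the generic birthday attack, so this does not break collision resistance.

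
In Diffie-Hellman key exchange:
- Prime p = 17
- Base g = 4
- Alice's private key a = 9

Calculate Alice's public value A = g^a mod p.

Step 1: A = g^a mod p = 4^9 mod 17.
  4^1 mod 17 = 4
  4^2 mod 17 = (4 * 4) mod 17 = 16
  4^3 mod 17 = (16 * 4) mod 17 = 13
  4^4 mod 17 = (13 * 4) mod 17 = 1
  4^5 mod 17 = (1 * 4) mod 17 = 4
  4^6 mod 17 = (4 * 4) mod 17 = 16
  4^7 mod 17 = (16 * 4) mod 17 = 13
  4^8 mod 17 = (13 * 4) mod 17 = 1
  4^9 mod 17 = (1 * 4) mod 17 = 4
Result: A = 4.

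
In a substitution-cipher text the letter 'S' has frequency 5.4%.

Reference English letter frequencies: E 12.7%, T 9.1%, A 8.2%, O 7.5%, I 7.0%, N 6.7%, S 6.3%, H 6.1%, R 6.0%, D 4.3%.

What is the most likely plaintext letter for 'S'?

Step 1: The observed frequency is 5.4%.
Step 2: Compare with English frequencies:
  E: 12.7% (difference: 7.3%)
  T: 9.1% (difference: 3.7%)
  A: 8.2% (difference: 2.8%)
  O: 7.5% (difference: 2.1%)
  I: 7.0% (difference: 1.6%)
  N: 6.7% (difference: 1.3%)
  S: 6.3% (difference: 0.9%)
  H: 6.1% (difference: 0.7%)
  R: 6.0% (difference: 0.6%) <-- closest
  D: 4.3% (difference: 1.1%)
Step 3: 'S' most likely represents 'R' (frequency 6.0%).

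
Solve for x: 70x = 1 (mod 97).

Step 1: We need x such that 70 * x = 1 (mod 97).
Step 2: Using the extended Euclidean algorithm or trial:
  70 * 79 = 5530 = 57 * 97 + 1.
Step 3: Since 5530 mod 97 = 1, the inverse is x = 79.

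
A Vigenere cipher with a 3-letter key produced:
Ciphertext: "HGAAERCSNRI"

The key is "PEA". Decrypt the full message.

Step 1: Key 'PEA' has length 3. Extended key: PEAPEAPEAPE
Step 2: Decrypt each position:
  H(7) - P(15) = 18 = S
  G(6) - E(4) = 2 = C
  A(0) - A(0) = 0 = A
  A(0) - P(15) = 11 = L
  E(4) - E(4) = 0 = A
  R(17) - A(0) = 17 = R
  C(2) - P(15) = 13 = N
  S(18) - E(4) = 14 = O
  N(13) - A(0) = 13 = N
  R(17) - P(15) = 2 = C
  I(8) - E(4) = 4 = E
Plaintext: SCALARNONCE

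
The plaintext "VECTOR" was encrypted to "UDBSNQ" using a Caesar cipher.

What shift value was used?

Step 1: Compare first letters: V (position 21) -> U (position 20).
Step 2: Shift = (20 - 21) mod 26 = 25.
The shift value is 25.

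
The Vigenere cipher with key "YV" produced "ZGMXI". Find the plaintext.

Step 1: Extend key: YVYVY
Step 2: Decrypt each letter (c - k) mod 26:
  Z(25) - Y(24) = (25-24) mod 26 = 1 = B
  G(6) - V(21) = (6-21) mod 26 = 11 = L
  M(12) - Y(24) = (12-24) mod 26 = 14 = O
  X(23) - V(21) = (23-21) mod 26 = 2 = C
  I(8) - Y(24) = (8-24) mod 26 = 10 = K
Plaintext: BLOCK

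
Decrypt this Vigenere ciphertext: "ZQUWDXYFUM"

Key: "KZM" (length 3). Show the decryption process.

Step 1: Key 'KZM' has length 3. Extended key: KZMKZMKZMK
Step 2: Decrypt each position:
  Z(25) - K(10) = 15 = P
  Q(16) - Z(25) = 17 = R
  U(20) - M(12) = 8 = I
  W(22) - K(10) = 12 = M
  D(3) - Z(25) = 4 = E
  X(23) - M(12) = 11 = L
  Y(24) - K(10) = 14 = O
  F(5) - Z(25) = 6 = G
  U(20) - M(12) = 8 = I
  M(12) - K(10) = 2 = C
Plaintext: PRIMELOGIC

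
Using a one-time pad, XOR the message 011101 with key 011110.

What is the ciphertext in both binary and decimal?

Step 1: Write out the XOR operation bit by bit:
  Message: 011101
  Key:     011110
  XOR:     000011
Step 2: Convert to decimal: 000011 = 3.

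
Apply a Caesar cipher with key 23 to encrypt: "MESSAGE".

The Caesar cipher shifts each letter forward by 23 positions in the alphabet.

Step 1: For each letter, shift forward by 23 positions (mod 26).
  M (position 12) -> position (12+23) mod 26 = 9 -> J
  E (position 4) -> position (4+23) mod 26 = 1 -> B
  S (position 18) -> position (18+23) mod 26 = 15 -> P
  S (position 18) -> position (18+23) mod 26 = 15 -> P
  A (position 0) -> position (0+23) mod 26 = 23 -> X
  G (position 6) -> position (6+23) mod 26 = 3 -> D
  E (position 4) -> position (4+23) mod 26 = 1 -> B
Result: JBPPXDB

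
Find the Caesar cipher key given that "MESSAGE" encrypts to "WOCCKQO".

Step 1: Compare first letters: M (position 12) -> W (position 22).
Step 2: Shift = (22 - 12) mod 26 = 10.
The shift value is 10.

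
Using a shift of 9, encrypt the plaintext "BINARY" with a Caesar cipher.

Step 1: For each letter, shift forward by 9 positions (mod 26).
  B (position 1) -> position (1+9) mod 26 = 10 -> K
  I (position 8) -> position (8+9) mod 26 = 17 -> R
  N (position 13) -> position (13+9) mod 26 = 22 -> W
  A (position 0) -> position (0+9) mod 26 = 9 -> J
  R (position 17) -> position (17+9) mod 26 = 0 -> A
  Y (position 24) -> position (24+9) mod 26 = 7 -> H
Result: KRWJAH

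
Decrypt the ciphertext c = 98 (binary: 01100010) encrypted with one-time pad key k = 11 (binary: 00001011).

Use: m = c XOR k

Step 1: XOR ciphertext with key:
  Ciphertext: 01100010
  Key:        00001011
  XOR:        01101001
Step 2: Plaintext = 01101001 = 105 in decimal.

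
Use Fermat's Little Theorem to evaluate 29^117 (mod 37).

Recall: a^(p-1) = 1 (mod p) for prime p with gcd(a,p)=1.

Step 1: Since 37 is prime, by Fermat's Little Theorem: 29^36 = 1 (mod 37).
Step 2: Reduce exponent: 117 mod 36 = 9.
Step 3: So 29^117 = 29^9 (mod 37).
Step 4: 29^9 mod 37 = 31.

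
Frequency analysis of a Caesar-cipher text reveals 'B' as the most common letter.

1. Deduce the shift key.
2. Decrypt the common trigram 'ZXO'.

Step 1: In English, 'E' is the most frequent letter (12.7%).
Step 2: The most frequent ciphertext letter is 'B' (position 1).
Step 3: Shift = (1 - 4) mod 26 = 23.
Step 4: Decrypt 'ZXO' by shifting back 23:
  Z -> C
  X -> A
  O -> R
Step 5: 'ZXO' decrypts to 'CAR'.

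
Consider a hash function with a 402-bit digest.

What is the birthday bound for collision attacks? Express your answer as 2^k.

Step 1: The birthday paradox gives collision probability ~50% after sqrt(2^n) = 2^(n/2) hashes.
Step 2: For 402-bit output: 2^(402/2) = 2^201.
Step 3: Approximately 2^201 hash computations needed.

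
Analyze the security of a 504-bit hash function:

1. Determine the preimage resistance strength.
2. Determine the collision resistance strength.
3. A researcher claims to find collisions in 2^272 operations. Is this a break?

Step 1: Preimage resistance requires brute-force of 2^504 operations.
Step 2: Collision resistance (birthday bound) = 2^(504/2) = 2^252.
Step 3: The claimed attack costs 2^272 operations.
Step 4: Since 2^272 >= 2^252, the claimed attack is no faster than the generic birthday attack, so this does not break collision resistance.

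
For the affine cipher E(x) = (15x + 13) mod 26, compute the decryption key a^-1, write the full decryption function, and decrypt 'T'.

Step 1: Find a^-1, the modular inverse of 15 mod 26.
Step 2: We need 15 * a^-1 = 1 (mod 26).
Step 3: 15 * 7 = 105 = 4 * 26 + 1, so a^-1 = 7.
Step 4: D(y) = 7(y - 13) mod 26.
Step 5: Apply to 'T' (y = 19): D(19) = 7 * (19 - 13) mod 26 = 7 * 6 mod 26 = 16 -> 'Q'.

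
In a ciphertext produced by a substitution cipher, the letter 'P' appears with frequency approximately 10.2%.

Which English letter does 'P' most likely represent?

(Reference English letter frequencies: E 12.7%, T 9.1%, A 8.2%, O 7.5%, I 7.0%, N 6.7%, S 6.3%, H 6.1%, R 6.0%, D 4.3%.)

Step 1: The observed frequency is 10.2%.
Step 2: Compare with English frequencies:
  E: 12.7% (difference: 2.5%)
  T: 9.1% (difference: 1.1%) <-- closest
  A: 8.2% (difference: 2.0%)
  O: 7.5% (difference: 2.7%)
  I: 7.0% (difference: 3.2%)
  N: 6.7% (difference: 3.5%)
  S: 6.3% (difference: 3.9%)
  H: 6.1% (difference: 4.1%)
  R: 6.0% (difference: 4.2%)
  D: 4.3% (difference: 5.9%)
Step 3: 'P' most likely represents 'T' (frequency 9.1%).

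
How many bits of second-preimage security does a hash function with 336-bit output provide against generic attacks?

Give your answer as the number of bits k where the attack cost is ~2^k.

Step 1: The hash has a 336-bit output.
Step 2: Second-preimage resistance means: given a specific input x, it should be infeasible to find a different y with h(y) = h(x).
With a 336-bit output, a generic search for a second preimage costs about 2^336 evaluations (each trial matches the fixed target with probability 2^-336).
Step 3: Security level = 336 bits.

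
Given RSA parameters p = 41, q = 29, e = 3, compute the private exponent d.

Step 1: n = 41 * 29 = 1189.
Step 2: phi(n) = 40 * 28 = 1120.
Step 3: Find d such that 3 * d = 1 (mod 1120).
Step 4: d = 3^(-1) mod 1120 = 747.
Verification: 3 * 747 = 2241 = 2 * 1120 + 1.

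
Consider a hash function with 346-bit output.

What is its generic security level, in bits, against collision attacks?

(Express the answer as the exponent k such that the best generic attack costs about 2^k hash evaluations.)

Step 1: The hash has a 346-bit output.
Step 2: Collision resistance means it should be infeasible to find any x != y with h(x) = h(y).
By the birthday bound, a generic collision search succeeds after about sqrt(2^346) = 2^(346/2) = 2^173 evaluations.
Step 3: Security level = 173 bits.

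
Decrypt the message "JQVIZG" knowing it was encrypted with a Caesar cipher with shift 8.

Step 1: Reverse the shift by subtracting 8 from each letter position.
  J (position 9) -> position (9-8) mod 26 = 1 -> B
  Q (position 16) -> position (16-8) mod 26 = 8 -> I
  V (position 21) -> position (21-8) mod 26 = 13 -> N
  I (position 8) -> position (8-8) mod 26 = 0 -> A
  Z (position 25) -> position (25-8) mod 26 = 17 -> R
  G (position 6) -> position (6-8) mod 26 = 24 -> Y
Decrypted message: BINARY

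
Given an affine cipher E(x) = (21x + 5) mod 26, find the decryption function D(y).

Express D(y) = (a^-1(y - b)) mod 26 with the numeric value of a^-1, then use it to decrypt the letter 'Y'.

Step 1: Find a^-1, the modular inverse of 21 mod 26.
Step 2: We need 21 * a^-1 = 1 (mod 26).
Step 3: 21 * 5 = 105 = 4 * 26 + 1, so a^-1 = 5.
Step 4: D(y) = 5(y - 5) mod 26.
Step 5: Apply to 'Y' (y = 24): D(24) = 5 * (24 - 5) mod 26 = 5 * 19 mod 26 = 17 -> 'R'.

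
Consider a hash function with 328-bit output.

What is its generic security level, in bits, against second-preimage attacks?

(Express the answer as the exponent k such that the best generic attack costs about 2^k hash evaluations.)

Step 1: The hash has a 328-bit output.
Step 2: Second-preimage resistance means: given a specific input x, it should be infeasible to find a different y with h(y) = h(x).
With a 328-bit output, a generic search for a second preimage costs about 2^328 evaluations (each trial matches the fixed target with probability 2^-328).
Step 3: Security level = 328 bits.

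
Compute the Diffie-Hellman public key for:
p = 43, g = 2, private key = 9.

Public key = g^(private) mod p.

Step 1: A = g^a mod p = 2^9 mod 43.
  2^1 mod 43 = 2
  2^2 mod 43 = (2 * 2) mod 43 = 4
  2^3 mod 43 = (4 * 2) mod 43 = 8
  2^4 mod 43 = (8 * 2) mod 43 = 16
  2^5 mod 43 = (16 * 2) mod 43 = 32
  2^6 mod 43 = (32 * 2) mod 43 = 21
  2^7 mod 43 = (21 * 2) mod 43 = 42
  2^8 mod 43 = (42 * 2) mod 43 = 41
  2^9 mod 43 = (41 * 2) mod 43 = 39
Result: A = 39.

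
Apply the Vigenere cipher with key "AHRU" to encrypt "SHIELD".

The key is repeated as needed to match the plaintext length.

Step 1: Repeat key to match plaintext length:
  Plaintext: SHIELD
  Key:       AHRUAH
Step 2: Encrypt each letter:
  S(18) + A(0) = (18+0) mod 26 = 18 = S
  H(7) + H(7) = (7+7) mod 26 = 14 = O
  I(8) + R(17) = (8+17) mod 26 = 25 = Z
  E(4) + U(20) = (4+20) mod 26 = 24 = Y
  L(11) + A(0) = (11+0) mod 26 = 11 = L
  D(3) + H(7) = (3+7) mod 26 = 10 = K
Ciphertext: SOZYLK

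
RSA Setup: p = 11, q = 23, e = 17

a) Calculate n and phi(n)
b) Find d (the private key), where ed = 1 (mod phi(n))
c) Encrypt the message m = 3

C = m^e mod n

Step 1: n = 11 * 23 = 253.
Step 2: phi(n) = (11-1)(23-1) = 10 * 22 = 220.
Step 3: Find d = 17^(-1) mod 220 = 13.
  Verify: 17 * 13 = 221 = 1 (mod 220).
Step 4: C = 3^17 mod 253 = 108.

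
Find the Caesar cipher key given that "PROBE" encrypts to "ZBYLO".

Step 1: Compare first letters: P (position 15) -> Z (position 25).
Step 2: Shift = (25 - 15) mod 26 = 10.
The shift value is 10.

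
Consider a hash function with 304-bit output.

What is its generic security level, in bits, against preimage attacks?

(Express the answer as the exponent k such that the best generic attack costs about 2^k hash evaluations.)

Step 1: The hash has a 304-bit output.
Step 2: Preimage resistance means: given a digest h(x), it should be infeasible to find any input that hashes to it.
With a 304-bit output there are 2^304 possible digests, so a generic brute-force preimage search costs about 2^304 evaluations.
Step 3: Security level = 304 bits.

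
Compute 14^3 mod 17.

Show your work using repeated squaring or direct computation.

Step 1: Compute 14^3 mod 17 step by step, reducing modulo 17 at each step.
  14^1 mod 17 = 14
  14^2 mod 17 = (14 * 14) mod 17 = 9
  14^3 mod 17 = (9 * 14) mod 17 = 7
Step 2: Result = 7.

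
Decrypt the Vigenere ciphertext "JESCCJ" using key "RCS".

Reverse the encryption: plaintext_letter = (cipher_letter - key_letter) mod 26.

Step 1: Extend key: RCSRCS
Step 2: Decrypt each letter (c - k) mod 26:
  J(9) - R(17) = (9-17) mod 26 = 18 = S
  E(4) - C(2) = (4-2) mod 26 = 2 = C
  S(18) - S(18) = (18-18) mod 26 = 0 = A
  C(2) - R(17) = (2-17) mod 26 = 11 = L
  C(2) - C(2) = (2-2) mod 26 = 0 = A
  J(9) - S(18) = (9-18) mod 26 = 17 = R
Plaintext: SCALAR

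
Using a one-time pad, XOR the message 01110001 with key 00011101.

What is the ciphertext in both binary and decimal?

Step 1: Write out the XOR operation bit by bit:
  Message: 01110001
  Key:     00011101
  XOR:     01101100
Step 2: Convert to decimal: 01101100 = 108.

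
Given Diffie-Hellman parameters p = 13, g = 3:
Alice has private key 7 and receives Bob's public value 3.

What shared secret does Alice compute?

Step 1: s = B^a mod p = 3^7 mod 13.
  3^1 mod 13 = 3
  3^2 mod 13 = (3 * 3) mod 13 = 9
  3^3 mod 13 = (9 * 3) mod 13 = 1
  3^4 mod 13 = (1 * 3) mod 13 = 3
  3^5 mod 13 = (3 * 3) mod 13 = 9
  3^6 mod 13 = (9 * 3) mod 13 = 1
  3^7 mod 13 = (1 * 3) mod 13 = 3
Result: shared secret = 3.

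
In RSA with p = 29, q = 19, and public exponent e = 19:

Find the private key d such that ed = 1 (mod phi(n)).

Step 1: n = 29 * 19 = 551.
Step 2: phi(n) = 28 * 18 = 504.
Step 3: Find d such that 19 * d = 1 (mod 504).
Step 4: d = 19^(-1) mod 504 = 451.
Verification: 19 * 451 = 8569 = 17 * 504 + 1.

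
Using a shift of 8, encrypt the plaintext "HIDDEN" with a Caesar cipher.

Step 1: For each letter, shift forward by 8 positions (mod 26).
  H (position 7) -> position (7+8) mod 26 = 15 -> P
  I (position 8) -> position (8+8) mod 26 = 16 -> Q
  D (position 3) -> position (3+8) mod 26 = 11 -> L
  D (position 3) -> position (3+8) mod 26 = 11 -> L
  E (position 4) -> position (4+8) mod 26 = 12 -> M
  N (position 13) -> position (13+8) mod 26 = 21 -> V
Result: PQLLMV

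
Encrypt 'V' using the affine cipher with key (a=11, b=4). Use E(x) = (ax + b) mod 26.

Step 1: Convert 'V' to number: x = 21.
Step 2: E(21) = (11 * 21 + 4) mod 26 = 235 mod 26 = 1.
Step 3: Convert 1 back to letter: B.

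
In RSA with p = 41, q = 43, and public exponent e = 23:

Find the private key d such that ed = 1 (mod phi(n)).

Step 1: n = 41 * 43 = 1763.
Step 2: phi(n) = 40 * 42 = 1680.
Step 3: Find d such that 23 * d = 1 (mod 1680).
Step 4: d = 23^(-1) mod 1680 = 1607.
Verification: 23 * 1607 = 36961 = 22 * 1680 + 1.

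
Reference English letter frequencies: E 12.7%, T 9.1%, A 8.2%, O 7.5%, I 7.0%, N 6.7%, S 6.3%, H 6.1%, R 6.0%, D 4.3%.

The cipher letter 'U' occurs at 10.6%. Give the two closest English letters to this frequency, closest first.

Step 1: Observed frequency of 'U' is 10.6%.
Step 2: Compute distances to each reference frequency and sort:
  T (9.1%): difference = 1.5% <-- BEST
  E (12.7%): difference = 2.1% <-- RUNNER-UP
  A (8.2%): difference = 2.4%
  O (7.5%): difference = 3.1%
  I (7.0%): difference = 3.6%
Step 3: Most likely is 'T' (9.1%, diff 1.5%); second most likely is 'E' (12.7%, diff 2.1%).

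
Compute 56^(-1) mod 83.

Step 1: We need x such that 56 * x = 1 (mod 83).
Step 2: Using the extended Euclidean algorithm or trial:
  56 * 43 = 2408 = 29 * 83 + 1.
Step 3: Since 2408 mod 83 = 1, the inverse is x = 43.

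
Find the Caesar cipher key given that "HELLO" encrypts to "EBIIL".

Step 1: Compare first letters: H (position 7) -> E (position 4).
Step 2: Shift = (4 - 7) mod 26 = 23.
The shift value is 23.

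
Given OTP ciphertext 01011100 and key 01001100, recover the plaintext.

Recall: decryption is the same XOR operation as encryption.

Step 1: XOR ciphertext with key:
  Ciphertext: 01011100
  Key:        01001100
  XOR:        00010000
Step 2: Plaintext = 00010000 = 16 in decimal.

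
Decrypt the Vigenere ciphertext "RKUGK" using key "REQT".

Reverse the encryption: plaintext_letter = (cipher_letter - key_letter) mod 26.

Step 1: Extend key: REQTR
Step 2: Decrypt each letter (c - k) mod 26:
  R(17) - R(17) = (17-17) mod 26 = 0 = A
  K(10) - E(4) = (10-4) mod 26 = 6 = G
  U(20) - Q(16) = (20-16) mod 26 = 4 = E
  G(6) - T(19) = (6-19) mod 26 = 13 = N
  K(10) - R(17) = (10-17) mod 26 = 19 = T
Plaintext: AGENT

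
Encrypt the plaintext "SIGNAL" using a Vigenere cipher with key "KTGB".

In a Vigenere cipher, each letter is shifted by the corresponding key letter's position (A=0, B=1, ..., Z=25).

Step 1: Repeat key to match plaintext length:
  Plaintext: SIGNAL
  Key:       KTGBKT
Step 2: Encrypt each letter:
  S(18) + K(10) = (18+10) mod 26 = 2 = C
  I(8) + T(19) = (8+19) mod 26 = 1 = B
  G(6) + G(6) = (6+6) mod 26 = 12 = M
  N(13) + B(1) = (13+1) mod 26 = 14 = O
  A(0) + K(10) = (0+10) mod 26 = 10 = K
  L(11) + T(19) = (11+19) mod 26 = 4 = E
Ciphertext: CBMOKE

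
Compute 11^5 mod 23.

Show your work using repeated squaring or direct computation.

Step 1: Compute 11^5 mod 23 step by step, reducing modulo 23 at each step.
  11^1 mod 23 = 11
  11^2 mod 23 = (11 * 11) mod 23 = 6
  11^3 mod 23 = (6 * 11) mod 23 = 20
  11^4 mod 23 = (20 * 11) mod 23 = 13
  11^5 mod 23 = (13 * 11) mod 23 = 5
Step 2: Result = 5.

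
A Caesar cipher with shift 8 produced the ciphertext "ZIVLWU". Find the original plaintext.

Step 1: Reverse the shift by subtracting 8 from each letter position.
  Z (position 25) -> position (25-8) mod 26 = 17 -> R
  I (position 8) -> position (8-8) mod 26 = 0 -> A
  V (position 21) -> position (21-8) mod 26 = 13 -> N
  L (position 11) -> position (11-8) mod 26 = 3 -> D
  W (position 22) -> position (22-8) mod 26 = 14 -> O
  U (position 20) -> position (20-8) mod 26 = 12 -> M
Decrypted message: RANDOM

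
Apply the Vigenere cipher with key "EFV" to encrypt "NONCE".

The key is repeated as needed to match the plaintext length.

Step 1: Repeat key to match plaintext length:
  Plaintext: NONCE
  Key:       EFVEF
Step 2: Encrypt each letter:
  N(13) + E(4) = (13+4) mod 26 = 17 = R
  O(14) + F(5) = (14+5) mod 26 = 19 = T
  N(13) + V(21) = (13+21) mod 26 = 8 = I
  C(2) + E(4) = (2+4) mod 26 = 6 = G
  E(4) + F(5) = (4+5) mod 26 = 9 = J
Ciphertext: RTIGJ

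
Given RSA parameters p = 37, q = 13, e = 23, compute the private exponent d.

Step 1: n = 37 * 13 = 481.
Step 2: phi(n) = 36 * 12 = 432.
Step 3: Find d such that 23 * d = 1 (mod 432).
Step 4: d = 23^(-1) mod 432 = 263.
Verification: 23 * 263 = 6049 = 14 * 432 + 1.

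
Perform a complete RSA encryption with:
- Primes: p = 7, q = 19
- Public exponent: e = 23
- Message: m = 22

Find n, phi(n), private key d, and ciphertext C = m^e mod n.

Step 1: n = 7 * 19 = 133.
Step 2: phi(n) = (7-1)(19-1) = 6 * 18 = 108.
Step 3: Find d = 23^(-1) mod 108 = 47.
  Verify: 23 * 47 = 1081 = 1 (mod 108).
Step 4: C = 22^23 mod 133 = 15.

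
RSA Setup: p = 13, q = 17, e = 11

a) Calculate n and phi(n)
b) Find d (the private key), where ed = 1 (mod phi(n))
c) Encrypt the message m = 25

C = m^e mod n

Step 1: n = 13 * 17 = 221.
Step 2: phi(n) = (13-1)(17-1) = 12 * 16 = 192.
Step 3: Find d = 11^(-1) mod 192 = 35.
  Verify: 11 * 35 = 385 = 1 (mod 192).
Step 4: C = 25^11 mod 221 = 155.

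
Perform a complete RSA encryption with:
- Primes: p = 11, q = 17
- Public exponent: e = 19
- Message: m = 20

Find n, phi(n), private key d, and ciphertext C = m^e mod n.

Step 1: n = 11 * 17 = 187.
Step 2: phi(n) = (11-1)(17-1) = 10 * 16 = 160.
Step 3: Find d = 19^(-1) mod 160 = 59.
  Verify: 19 * 59 = 1121 = 1 (mod 160).
Step 4: C = 20^19 mod 187 = 27.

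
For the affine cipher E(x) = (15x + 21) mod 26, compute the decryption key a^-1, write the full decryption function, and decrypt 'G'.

Step 1: Find a^-1, the modular inverse of 15 mod 26.
Step 2: We need 15 * a^-1 = 1 (mod 26).
Step 3: 15 * 7 = 105 = 4 * 26 + 1, so a^-1 = 7.
Step 4: D(y) = 7(y - 21) mod 26.
Step 5: Apply to 'G' (y = 6): D(6) = 7 * (6 - 21) mod 26 = 7 * -15 mod 26 = 25 -> 'Z'.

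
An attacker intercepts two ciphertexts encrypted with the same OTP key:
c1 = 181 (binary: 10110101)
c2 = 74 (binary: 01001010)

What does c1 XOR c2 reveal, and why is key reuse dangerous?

Step 1: c1 XOR c2 = (m1 XOR k) XOR (m2 XOR k).
Step 2: By XOR associativity/commutativity: = m1 XOR m2 XOR k XOR k = m1 XOR m2.
Step 3: 10110101 XOR 01001010 = 11111111 = 255.
Step 4: The key cancels out! An attacker learns m1 XOR m2 = 255, revealing the relationship between plaintexts.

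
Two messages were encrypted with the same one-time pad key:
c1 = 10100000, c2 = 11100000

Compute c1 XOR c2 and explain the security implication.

Step 1: c1 XOR c2 = (m1 XOR k) XOR (m2 XOR k).
Step 2: By XOR associativity/commutativity: = m1 XOR m2 XOR k XOR k = m1 XOR m2.
Step 3: 10100000 XOR 11100000 = 01000000 = 64.
Step 4: The key cancels out! An attacker learns m1 XOR m2 = 64, revealing the relationship between plaintexts.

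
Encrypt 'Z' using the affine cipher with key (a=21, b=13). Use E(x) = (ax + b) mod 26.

Step 1: Convert 'Z' to number: x = 25.
Step 2: E(25) = (21 * 25 + 13) mod 26 = 538 mod 26 = 18.
Step 3: Convert 18 back to letter: S.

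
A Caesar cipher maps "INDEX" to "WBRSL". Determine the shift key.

Step 1: Compare first letters: I (position 8) -> W (position 22).
Step 2: Shift = (22 - 8) mod 26 = 14.
The shift value is 14.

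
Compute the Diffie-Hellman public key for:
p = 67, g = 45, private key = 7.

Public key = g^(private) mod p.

Step 1: A = g^a mod p = 45^7 mod 67.
  45^1 mod 67 = 45
  45^2 mod 67 = (45 * 45) mod 67 = 15
  45^3 mod 67 = (15 * 45) mod 67 = 5
  45^4 mod 67 = (5 * 45) mod 67 = 24
  45^5 mod 67 = (24 * 45) mod 67 = 8
  45^6 mod 67 = (8 * 45) mod 67 = 25
  45^7 mod 67 = (25 * 45) mod 67 = 53
Result: A = 53.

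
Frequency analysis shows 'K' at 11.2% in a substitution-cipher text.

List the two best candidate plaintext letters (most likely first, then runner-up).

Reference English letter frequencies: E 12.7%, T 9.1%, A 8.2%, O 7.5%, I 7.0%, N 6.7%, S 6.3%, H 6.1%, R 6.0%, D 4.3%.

Step 1: Observed frequency of 'K' is 11.2%.
Step 2: Compute distances to each reference frequency and sort:
  E (12.7%): difference = 1.5% <-- BEST
  T (9.1%): difference = 2.1% <-- RUNNER-UP
  A (8.2%): difference = 3.0%
  O (7.5%): difference = 3.7%
  I (7.0%): difference = 4.2%
Step 3: Most likely is 'E' (12.7%, diff 1.5%); second most likely is 'T' (9.1%, diff 2.1%).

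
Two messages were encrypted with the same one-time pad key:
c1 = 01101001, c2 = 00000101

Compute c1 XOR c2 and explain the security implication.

Step 1: c1 XOR c2 = (m1 XOR k) XOR (m2 XOR k).
Step 2: By XOR associativity/commutativity: = m1 XOR m2 XOR k XOR k = m1 XOR m2.
Step 3: 01101001 XOR 00000101 = 01101100 = 108.
Step 4: The key cancels out! An attacker learns m1 XOR m2 = 108, revealing the relationship between plaintexts.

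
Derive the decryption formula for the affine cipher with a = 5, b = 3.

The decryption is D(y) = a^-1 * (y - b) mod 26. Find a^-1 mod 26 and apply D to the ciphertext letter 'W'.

Step 1: Find a^-1, the modular inverse of 5 mod 26.
Step 2: We need 5 * a^-1 = 1 (mod 26).
Step 3: 5 * 21 = 105 = 4 * 26 + 1, so a^-1 = 21.
Step 4: D(y) = 21(y - 3) mod 26.
Step 5: Apply to 'W' (y = 22): D(22) = 21 * (22 - 3) mod 26 = 21 * 19 mod 26 = 9 -> 'J'.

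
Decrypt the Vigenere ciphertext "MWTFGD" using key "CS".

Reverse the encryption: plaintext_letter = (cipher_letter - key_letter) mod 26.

Step 1: Extend key: CSCSCS
Step 2: Decrypt each letter (c - k) mod 26:
  M(12) - C(2) = (12-2) mod 26 = 10 = K
  W(22) - S(18) = (22-18) mod 26 = 4 = E
  T(19) - C(2) = (19-2) mod 26 = 17 = R
  F(5) - S(18) = (5-18) mod 26 = 13 = N
  G(6) - C(2) = (6-2) mod 26 = 4 = E
  D(3) - S(18) = (3-18) mod 26 = 11 = L
Plaintext: KERNEL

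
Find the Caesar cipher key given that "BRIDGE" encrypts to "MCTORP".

Step 1: Compare first letters: B (position 1) -> M (position 12).
Step 2: Shift = (12 - 1) mod 26 = 11.
The shift value is 11.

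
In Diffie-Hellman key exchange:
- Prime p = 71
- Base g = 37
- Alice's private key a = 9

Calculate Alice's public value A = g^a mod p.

Step 1: A = g^a mod p = 37^9 mod 71.
  37^1 mod 71 = 37
  37^2 mod 71 = (37 * 37) mod 71 = 20
  37^3 mod 71 = (20 * 37) mod 71 = 30
  37^4 mod 71 = (30 * 37) mod 71 = 45
  37^5 mod 71 = (45 * 37) mod 71 = 32
  37^6 mod 71 = (32 * 37) mod 71 = 48
  37^7 mod 71 = (48 * 37) mod 71 = 1
  37^8 mod 71 = (1 * 37) mod 71 = 37
  37^9 mod 71 = (37 * 37) mod 71 = 20
Result: A = 20.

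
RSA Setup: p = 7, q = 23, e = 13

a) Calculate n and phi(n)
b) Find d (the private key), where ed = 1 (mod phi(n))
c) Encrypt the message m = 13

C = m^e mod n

Step 1: n = 7 * 23 = 161.
Step 2: phi(n) = (7-1)(23-1) = 6 * 22 = 132.
Step 3: Find d = 13^(-1) mod 132 = 61.
  Verify: 13 * 61 = 793 = 1 (mod 132).
Step 4: C = 13^13 mod 161 = 146.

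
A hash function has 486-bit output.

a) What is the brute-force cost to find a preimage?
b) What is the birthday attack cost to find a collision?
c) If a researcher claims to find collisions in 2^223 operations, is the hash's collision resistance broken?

Step 1: Preimage resistance requires brute-force of 2^486 operations.
Step 2: Collision resistance (birthday bound) = 2^(486/2) = 2^243.
Step 3: The claimed attack costs 2^223 operations.
Step 4: Since 2^223 < 2^243, the claimed attack beats the generic birthday bound, so collision resistance is broken.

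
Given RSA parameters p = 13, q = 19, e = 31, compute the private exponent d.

Step 1: n = 13 * 19 = 247.
Step 2: phi(n) = 12 * 18 = 216.
Step 3: Find d such that 31 * d = 1 (mod 216).
Step 4: d = 31^(-1) mod 216 = 7.
Verification: 31 * 7 = 217 = 1 * 216 + 1.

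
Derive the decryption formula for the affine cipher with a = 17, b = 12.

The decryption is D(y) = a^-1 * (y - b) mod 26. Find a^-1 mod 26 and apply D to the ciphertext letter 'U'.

Step 1: Find a^-1, the modular inverse of 17 mod 26.
Step 2: We need 17 * a^-1 = 1 (mod 26).
Step 3: 17 * 23 = 391 = 15 * 26 + 1, so a^-1 = 23.
Step 4: D(y) = 23(y - 12) mod 26.
Step 5: Apply to 'U' (y = 20): D(20) = 23 * (20 - 12) mod 26 = 23 * 8 mod 26 = 2 -> 'C'.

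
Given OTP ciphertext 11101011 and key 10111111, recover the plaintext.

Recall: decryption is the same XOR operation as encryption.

Step 1: XOR ciphertext with key:
  Ciphertext: 11101011
  Key:        10111111
  XOR:        01010100
Step 2: Plaintext = 01010100 = 84 in decimal.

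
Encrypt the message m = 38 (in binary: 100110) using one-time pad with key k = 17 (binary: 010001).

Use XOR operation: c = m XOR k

Step 1: Write out the XOR operation bit by bit:
  Message: 100110
  Key:     010001
  XOR:     110111
Step 2: Convert to decimal: 110111 = 55.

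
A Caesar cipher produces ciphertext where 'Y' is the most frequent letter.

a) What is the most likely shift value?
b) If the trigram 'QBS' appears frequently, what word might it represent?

Step 1: In English, 'E' is the most frequent letter (12.7%).
Step 2: The most frequent ciphertext letter is 'Y' (position 24).
Step 3: Shift = (24 - 4) mod 26 = 20.
Step 4: Decrypt 'QBS' by shifting back 20:
  Q -> W
  B -> H
  S -> Y
Step 5: 'QBS' decrypts to 'WHY'.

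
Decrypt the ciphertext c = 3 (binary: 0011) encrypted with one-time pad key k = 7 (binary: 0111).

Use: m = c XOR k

Step 1: XOR ciphertext with key:
  Ciphertext: 0011
  Key:        0111
  XOR:        0100
Step 2: Plaintext = 0100 = 4 in decimal.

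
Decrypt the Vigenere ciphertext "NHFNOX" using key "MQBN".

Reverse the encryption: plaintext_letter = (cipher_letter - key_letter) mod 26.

Step 1: Extend key: MQBNMQ
Step 2: Decrypt each letter (c - k) mod 26:
  N(13) - M(12) = (13-12) mod 26 = 1 = B
  H(7) - Q(16) = (7-16) mod 26 = 17 = R
  F(5) - B(1) = (5-1) mod 26 = 4 = E
  N(13) - N(13) = (13-13) mod 26 = 0 = A
  O(14) - M(12) = (14-12) mod 26 = 2 = C
  X(23) - Q(16) = (23-16) mod 26 = 7 = H
Plaintext: BREACH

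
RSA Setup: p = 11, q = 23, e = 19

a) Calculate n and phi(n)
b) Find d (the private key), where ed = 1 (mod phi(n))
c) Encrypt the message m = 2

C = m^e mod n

Step 1: n = 11 * 23 = 253.
Step 2: phi(n) = (11-1)(23-1) = 10 * 22 = 220.
Step 3: Find d = 19^(-1) mod 220 = 139.
  Verify: 19 * 139 = 2641 = 1 (mod 220).
Step 4: C = 2^19 mod 253 = 72.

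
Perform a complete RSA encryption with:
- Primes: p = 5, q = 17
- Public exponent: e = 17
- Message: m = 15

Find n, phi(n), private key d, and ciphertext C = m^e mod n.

Step 1: n = 5 * 17 = 85.
Step 2: phi(n) = (5-1)(17-1) = 4 * 16 = 64.
Step 3: Find d = 17^(-1) mod 64 = 49.
  Verify: 17 * 49 = 833 = 1 (mod 64).
Step 4: C = 15^17 mod 85 = 15.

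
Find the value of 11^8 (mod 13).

Step 1: Compute 11^8 mod 13 step by step, reducing modulo 13 at each step.
  11^1 mod 13 = 11
  11^2 mod 13 = (11 * 11) mod 13 = 4
  11^3 mod 13 = (4 * 11) mod 13 = 5
  11^4 mod 13 = (5 * 11) mod 13 = 3
  11^5 mod 13 = (3 * 11) mod 13 = 7
  11^6 mod 13 = (7 * 11) mod 13 = 12
  11^7 mod 13 = (12 * 11) mod 13 = 2
  11^8 mod 13 = (2 * 11) mod 13 = 9
Step 2: Result = 9.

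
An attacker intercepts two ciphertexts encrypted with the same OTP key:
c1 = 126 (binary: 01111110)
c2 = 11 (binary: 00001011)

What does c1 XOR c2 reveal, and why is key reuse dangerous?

Step 1: c1 XOR c2 = (m1 XOR k) XOR (m2 XOR k).
Step 2: By XOR associativity/commutativity: = m1 XOR m2 XOR k XOR k = m1 XOR m2.
Step 3: 01111110 XOR 00001011 = 01110101 = 117.
Step 4: The key cancels out! An attacker learns m1 XOR m2 = 117, revealing the relationship between plaintexts.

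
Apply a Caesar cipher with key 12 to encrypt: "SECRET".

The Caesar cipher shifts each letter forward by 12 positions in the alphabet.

Step 1: For each letter, shift forward by 12 positions (mod 26).
  S (position 18) -> position (18+12) mod 26 = 4 -> E
  E (position 4) -> position (4+12) mod 26 = 16 -> Q
  C (position 2) -> position (2+12) mod 26 = 14 -> O
  R (position 17) -> position (17+12) mod 26 = 3 -> D
  E (position 4) -> position (4+12) mod 26 = 16 -> Q
  T (position 19) -> position (19+12) mod 26 = 5 -> F
Result: EQODQF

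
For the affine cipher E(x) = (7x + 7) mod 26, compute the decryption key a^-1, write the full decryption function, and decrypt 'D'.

Step 1: Find a^-1, the modular inverse of 7 mod 26.
Step 2: We need 7 * a^-1 = 1 (mod 26).
Step 3: 7 * 15 = 105 = 4 * 26 + 1, so a^-1 = 15.
Step 4: D(y) = 15(y - 7) mod 26.
Step 5: Apply to 'D' (y = 3): D(3) = 15 * (3 - 7) mod 26 = 15 * -4 mod 26 = 18 -> 'S'.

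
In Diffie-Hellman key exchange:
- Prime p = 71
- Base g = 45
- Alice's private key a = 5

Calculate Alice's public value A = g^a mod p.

Step 1: A = g^a mod p = 45^5 mod 71.
  45^1 mod 71 = 45
  45^2 mod 71 = (45 * 45) mod 71 = 37
  45^3 mod 71 = (37 * 45) mod 71 = 32
  45^4 mod 71 = (32 * 45) mod 71 = 20
  45^5 mod 71 = (20 * 45) mod 71 = 48
Result: A = 48.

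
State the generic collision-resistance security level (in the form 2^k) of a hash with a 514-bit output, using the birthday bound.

Step 1: The birthday paradox gives collision probability ~50% after sqrt(2^n) = 2^(n/2) hashes.
Step 2: For 514-bit output: 2^(514/2) = 2^257.
Step 3: Approximately 2^257 hash computations needed.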